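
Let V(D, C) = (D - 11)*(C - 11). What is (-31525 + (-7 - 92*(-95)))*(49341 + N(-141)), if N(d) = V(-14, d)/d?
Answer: -158479180552/141 ≈ -1.1240e+9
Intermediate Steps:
V(D, C) = (-11 + C)*(-11 + D) (V(D, C) = (-11 + D)*(-11 + C) = (-11 + C)*(-11 + D))
N(d) = (275 - 25*d)/d (N(d) = (121 - 11*d - 11*(-14) + d*(-14))/d = (121 - 11*d + 154 - 14*d)/d = (275 - 25*d)/d)
(-31525 + (-7 - 92*(-95)))*(49341 + N(-141)) = (-31525 + (-7 - 92*(-95)))*(49341 + (-25 + 275/(-141))) = (-31525 + (-7 + 8740))*(49341 + (-25 + 275*(-1/141))) = (-31525 + 8733)*(49341 + (-25 - 275/141)) = -22792*(49341 - 3800/141) = -22792*6953281/141 = -158479180552/141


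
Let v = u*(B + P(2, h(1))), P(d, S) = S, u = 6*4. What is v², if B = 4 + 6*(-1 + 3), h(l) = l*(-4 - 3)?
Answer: 46656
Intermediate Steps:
h(l) = -7*l (h(l) = l*(-7) = -7*l)
u = 24
B = 16 (B = 4 + 6*2 = 4 + 12 = 16)
v = 216 (v = 24*(16 - 7*1) = 24*(16 - 7) = 24*9 = 216)
v² = 216² = 46656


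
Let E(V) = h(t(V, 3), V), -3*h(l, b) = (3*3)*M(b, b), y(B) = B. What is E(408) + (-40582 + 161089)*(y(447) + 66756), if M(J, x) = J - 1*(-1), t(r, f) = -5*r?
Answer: 8098430694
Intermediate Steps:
M(J, x) = 1 + J (M(J, x) = J + 1 = 1 + J)
h(l, b) = -3 - 3*b (h(l, b) = -3*3*(1 + b)/3 = -3*(1 + b) = -(9 + 9*b)/3 = -3 - 3*b)
E(V) = -3 - 3*V
E(408) + (-40582 + 161089)*(y(447) + 66756) = (-3 - 3*408) + (-40582 + 161089)*(447 + 66756) = (-3 - 1224) + 120507*67203 = -1227 + 8098431921 = 8098430694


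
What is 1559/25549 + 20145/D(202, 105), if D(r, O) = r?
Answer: 514999523/5160898 ≈ 99.789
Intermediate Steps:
1559/25549 + 20145/D(202, 105) = 1559/25549 + 20145/202 = 514999523/5160898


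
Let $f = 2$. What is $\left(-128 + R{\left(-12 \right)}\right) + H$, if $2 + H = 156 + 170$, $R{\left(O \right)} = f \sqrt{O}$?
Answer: $196 + 4 i \sqrt{3} \approx 196.0 + 6.9282 i$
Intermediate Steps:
$R{\left(O \right)} = 2 \sqrt{O}$
$H = 324$ ($H = -2 + \left(156 + 170\right) = -2 + 326 = 324$)
$\left(-128 + R{\left(-12 \right)}\right) + H = \left(-128 + 2 \sqrt{-12}\right) + 324 = \left(-128 + 2 \cdot 2 i \sqrt{3}\right) + 324 = \left(-128 + 4 i \sqrt{3}\right) + 324 = 196 + 4 i \sqrt{3}$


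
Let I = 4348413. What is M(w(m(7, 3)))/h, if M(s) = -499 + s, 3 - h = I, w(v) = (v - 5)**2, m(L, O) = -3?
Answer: 29/289894 ≈ 0.00010004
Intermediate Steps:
w(v) = (-5 + v)**2
h = -4348410 (h = 3 - 1*4348413 = 3 - 4348413 = -4348410)
M(w(m(7, 3)))/h = (-499 + (-5 - 3)**2)/(-4348410) = (-499 + (-8)**2)*(-1/4348410) = (-499 + 64)*(-1/4348410) = -435*(-1/4348410) = 29/289894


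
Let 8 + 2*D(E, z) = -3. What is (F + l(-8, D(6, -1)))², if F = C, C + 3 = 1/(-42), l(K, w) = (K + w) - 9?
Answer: 287296/441 ≈ 651.46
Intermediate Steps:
D(E, z) = -11/2 (D(E, z) = -4 + (½)*(-3) = -4 - 3/2 = -11/2)
l(K, w) = -9 + K + w
C = -127/42 (C = -3 + 1/(-42) = -3 - 1/42 = -127/42 ≈ -3.0238)
F = -127/42 ≈ -3.0238
(F + l(-8, D(6, -1)))² = (-127/42 + (-9 - 8 - 11/2))² = (-127/42 - 45/2)² = (-536/21)² = 287296/441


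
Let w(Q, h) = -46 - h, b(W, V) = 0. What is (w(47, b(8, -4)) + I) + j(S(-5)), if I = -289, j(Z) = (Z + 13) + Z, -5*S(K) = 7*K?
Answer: -308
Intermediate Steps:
S(K) = -7*K/5
j(Z) = 13 + 2*Z (j(Z) = (13 + Z) + Z = 13 + 2*Z)
(w(47, b(8, -4)) + I) + j(S(-5)) = ((-46 - 1*0) - 289) + (13 + 2*(-7/5*(-5))) = ((-46 + 0) - 289) + (13 + 2*7) = (-46 - 289) + (13 + 14) = -335 + 27 = -308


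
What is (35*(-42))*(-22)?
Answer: 32340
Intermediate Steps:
(35*(-42))*(-22) = -1470*(-22) = 32340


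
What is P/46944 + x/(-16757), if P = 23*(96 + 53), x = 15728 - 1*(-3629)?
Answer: -65482213/60510816 ≈ -1.0822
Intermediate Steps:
x = 19357 (x = 15728 + 3629 = 19357)
P = 3427 (P = 23*149 = 3427)
P/46944 + x/(-16757) = 3427/46944 + 19357/(-16757) = 3427*(1/46944) + 19357*(-1/16757) = 3427/46944 - 1489/1289 = -65482213/60510816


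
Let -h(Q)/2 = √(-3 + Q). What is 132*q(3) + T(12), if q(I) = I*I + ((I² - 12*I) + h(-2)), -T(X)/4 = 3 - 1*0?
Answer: -2388 - 264*I*√5 ≈ -2388.0 - 590.32*I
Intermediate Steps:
T(X) = -12 (T(X) = -4*(3 - 1*0) = -4*(3 + 0) = -4*3 = -12)
h(Q) = -2*√(-3 + Q)
q(I) = -12*I + 2*I² - 2*I*√5 (q(I) = I*I + ((I² - 12*I) - 2*√(-3 - 2)) = I² + ((I² - 12*I) - 2*I*√5) = I² + (I² - 12*I - 2*I*√5) = -12*I + 2*I² - 2*I*√5)
132*q(3) + T(12) = 132*(-12*3 + 2*3² - 2*I*√5) - 12 = 132*(-36 + 2*9 - 2*I*√5) - 12 = 132*(-36 + 18 - 2*I*√5) - 12 = 132*(-18 - 2*I*√5) - 12 = (-2376 - 264*I*√5) - 12 = -2388 - 264*I*√5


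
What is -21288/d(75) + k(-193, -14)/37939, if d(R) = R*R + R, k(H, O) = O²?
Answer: -67210686/18021025 ≈ -3.7296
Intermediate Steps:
d(R) = R + R² (d(R) = R² + R = R + R²)
-21288/d(75) + k(-193, -14)/37939 = -21288*1/(75*(1 + 75)) + (-14)²/37939 = -21288/(75*76) + 196*(1/37939) = -21288/5700 + 196/37939 = -21288*1/5700 + 196/37939 = -1774/475 + 196/37939 = -67210686/18021025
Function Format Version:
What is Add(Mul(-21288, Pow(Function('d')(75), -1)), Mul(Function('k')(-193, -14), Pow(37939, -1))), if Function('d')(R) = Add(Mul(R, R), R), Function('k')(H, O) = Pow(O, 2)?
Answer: Rational(-67210686, 18021025) ≈ -3.7296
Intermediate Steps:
Function('d')(R) = Add(R, Pow(R, 2)) (Function('d')(R) = Add(Pow(R, 2), R) = Add(R, Pow(R, 2)))
Add(Mul(-21288, Pow(Function('d')(75), -1)), Mul(Function('k')(-193, -14), Pow(37939, -1))) = Add(Mul(-21288, Pow(Mul(75, Add(1, 75)), -1)), Mul(Pow(-14, 2), Pow(37939, -1))) = Add(Mul(-21288, Pow(Mul(75, 76), -1)), Mul(196, Rational(1, 37939))) = Add(Mul(-21288, Pow(5700, -1)), Rational(196, 37939)) = Add(Mul(-21288, Rational(1, 5700)), Rational(196, 37939)) = Add(Rational(-1774, 475), Rational(196, 37939)) = Rational(-67210686, 18021025)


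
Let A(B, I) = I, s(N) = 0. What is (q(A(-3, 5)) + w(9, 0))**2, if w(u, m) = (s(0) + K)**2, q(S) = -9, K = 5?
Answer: 256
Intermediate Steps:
w(u, m) = 25 (w(u, m) = (0 + 5)**2 = 5**2 = 25)
(q(A(-3, 5)) + w(9, 0))**2 = (-9 + 25)**2 = 16**2 = 256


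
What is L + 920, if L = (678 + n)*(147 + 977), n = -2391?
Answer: -1924492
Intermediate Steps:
L = -1925412 (L = (678 - 2391)*(147 + 977) = -1713*1124 = -1925412)
L + 920 = -1925412 + 920 = -1924492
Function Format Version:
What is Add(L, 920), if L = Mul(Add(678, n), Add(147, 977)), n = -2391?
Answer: -1924492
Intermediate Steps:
L = -1925412 (L = Mul(Add(678, -2391), Add(147, 977)) = Mul(-1713, 1124) = -1925412)
Add(L, 920) = Add(-1925412, 920) = -1924492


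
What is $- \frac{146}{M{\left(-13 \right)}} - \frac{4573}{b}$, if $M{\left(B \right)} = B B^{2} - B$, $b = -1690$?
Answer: $\frac{196811}{70980} \approx 2.7728$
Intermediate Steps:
$M{\left(B \right)} = B^{3} - B$
$- \frac{146}{M{\left(-13 \right)}} - \frac{4573}{b} = - \frac{146}{\left(-13\right)^{3} - -13} - \frac{4573}{-1690} = - \frac{146}{-2197 + 13} - - \frac{4573}{1690} = - \frac{146}{-2184} + \frac{4573}{1690} = \left(-146\right) \left(- \frac{1}{2184}\right) + \frac{4573}{1690} = \frac{73}{1092} + \frac{4573}{1690} = \frac{196811}{70980}$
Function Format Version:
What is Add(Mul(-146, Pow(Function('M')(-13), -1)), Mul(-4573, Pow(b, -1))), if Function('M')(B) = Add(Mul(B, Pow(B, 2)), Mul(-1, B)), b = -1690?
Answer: Rational(196811, 70980) ≈ 2.7728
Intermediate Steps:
Function('M')(B) = Add(Pow(B, 3), Mul(-1, B))
Add(Mul(-146, Pow(Function('M')(-13), -1)), Mul(-4573, Pow(b, -1))) = Add(Mul(-146, Pow(Add(Pow(-13, 3), Mul(-1, -13)), -1)), Mul(-4573, Pow(-1690, -1))) = Add(Mul(-146, Pow(Add(-2197, 13), -1)), Mul(-4573, Rational(-1, 1690))) = Add(Mul(-146, Pow(-2184, -1)), Rational(4573, 1690)) = Add(Mul(-146, Rational(-1, 2184)), Rational(4573, 1690)) = Add(Rational(73, 1092), Rational(4573, 1690)) = Rational(196811, 70980)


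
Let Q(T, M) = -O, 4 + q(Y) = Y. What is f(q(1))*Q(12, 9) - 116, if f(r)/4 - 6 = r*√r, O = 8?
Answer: -308 + 96*I*√3 ≈ -308.0 + 166.28*I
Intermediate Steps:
q(Y) = -4 + Y
Q(T, M) = -8 (Q(T, M) = -1*8 = -8)
f(r) = 24 + 4*r^(3/2) (f(r) = 24 + 4*(r*√r) = 24 + 4*r^(3/2))
f(q(1))*Q(12, 9) - 116 = (24 + 4*(-4 + 1)^(3/2))*(-8) - 116 = (24 + 4*(-3)^(3/2))*(-8) - 116 = (24 + 4*(-3*I*√3))*(-8) - 116 = (24 - 12*I*√3)*(-8) - 116 = (-192 + 96*I*√3) - 116 = -308 + 96*I*√3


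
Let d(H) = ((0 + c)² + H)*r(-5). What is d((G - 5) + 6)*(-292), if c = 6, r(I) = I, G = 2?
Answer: 56940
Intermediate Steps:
d(H) = -180 - 5*H (d(H) = ((0 + 6)² + H)*(-5) = (6² + H)*(-5) = (36 + H)*(-5) = -180 - 5*H)
d((G - 5) + 6)*(-292) = (-180 - 5*((2 - 5) + 6))*(-292) = (-180 - 5*(-3 + 6))*(-292) = (-180 - 5*3)*(-292) = (-180 - 15)*(-292) = -195*(-292) = 56940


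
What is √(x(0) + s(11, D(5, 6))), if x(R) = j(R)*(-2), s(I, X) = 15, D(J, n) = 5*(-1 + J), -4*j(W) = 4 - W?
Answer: √17 ≈ 4.1231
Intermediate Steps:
j(W) = -1 + W/4 (j(W) = -(4 - W)/4 = -1 + W/4)
D(J, n) = -5 + 5*J
x(R) = 2 - R/2 (x(R) = (-1 + R/4)*(-2) = 2 - R/2)
√(x(0) + s(11, D(5, 6))) = √((2 - ½*0) + 15) = √((2 + 0) + 15) = √(2 + 15) = √17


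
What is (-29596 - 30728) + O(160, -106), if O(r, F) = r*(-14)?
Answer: -62564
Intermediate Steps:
O(r, F) = -14*r
(-29596 - 30728) + O(160, -106) = (-29596 - 30728) - 14*160 = -60324 - 2240 = -62564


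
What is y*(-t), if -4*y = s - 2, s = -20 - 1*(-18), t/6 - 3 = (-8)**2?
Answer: -402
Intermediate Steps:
t = 402 (t = 18 + 6*(-8)**2 = 18 + 6*64 = 18 + 384 = 402)
s = -2 (s = -20 + 18 = -2)
y = 1 (y = -(-2 - 2)/4 = -1/4*(-4) = 1)
y*(-t) = 1*(-1*402) = 1*(-402) = -402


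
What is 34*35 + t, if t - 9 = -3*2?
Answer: 1193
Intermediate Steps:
t = 3 (t = 9 - 3*2 = 9 - 6 = 3)
34*35 + t = 34*35 + 3 = 1190 + 3 = 1193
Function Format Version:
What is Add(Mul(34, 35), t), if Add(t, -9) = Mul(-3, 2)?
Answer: 1193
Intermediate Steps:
t = 3 (t = Add(9, Mul(-3, 2)) = Add(9, -6) = 3)
Add(Mul(34, 35), t) = Add(Mul(34, 35), 3) = Add(1190, 3) = 1193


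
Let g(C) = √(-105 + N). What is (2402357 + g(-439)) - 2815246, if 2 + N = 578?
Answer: -412889 + √471 ≈ -4.1287e+5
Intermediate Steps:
N = 576 (N = -2 + 578 = 576)
g(C) = √471 (g(C) = √(-105 + 576) = √471)
(2402357 + g(-439)) - 2815246 = (2402357 + √471) - 2815246 = -412889 + √471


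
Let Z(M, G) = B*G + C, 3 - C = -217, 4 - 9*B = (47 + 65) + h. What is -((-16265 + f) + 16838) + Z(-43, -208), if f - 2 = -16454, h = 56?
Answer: 179003/9 ≈ 19889.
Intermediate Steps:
f = -16452 (f = 2 - 16454 = -16452)
B = -164/9 (B = 4/9 - ((47 + 65) + 56)/9 = 4/9 - (112 + 56)/9 = 4/9 - ⅑*168 = 4/9 - 56/3 = -164/9 ≈ -18.222)
C = 220 (C = 3 - 1*(-217) = 3 + 217 = 220)
Z(M, G) = 220 - 164*G/9 (Z(M, G) = -164*G/9 + 220 = 220 - 164*G/9)
-((-16265 + f) + 16838) + Z(-43, -208) = -((-16265 - 16452) + 16838) + (220 - 164/9*(-208)) = -(-32717 + 16838) + (220 + 34112/9) = -1*(-15879) + 36092/9 = 15879 + 36092/9 = 179003/9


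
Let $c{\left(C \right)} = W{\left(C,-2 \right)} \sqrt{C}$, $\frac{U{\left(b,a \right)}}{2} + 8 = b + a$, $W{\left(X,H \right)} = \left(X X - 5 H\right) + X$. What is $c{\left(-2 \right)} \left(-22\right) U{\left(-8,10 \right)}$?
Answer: $3168 i \sqrt{2} \approx 4480.2 i$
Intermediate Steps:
$W{\left(X,H \right)} = X + X^{2} - 5 H$ ($W{\left(X,H \right)} = \left(X^{2} - 5 H\right) + X = X + X^{2} - 5 H$)
$U{\left(b,a \right)} = -16 + 2 a + 2 b$ ($U{\left(b,a \right)} = -16 + 2 \left(b + a\right) = -16 + 2 \left(a + b\right) = -16 + \left(2 a + 2 b\right) = -16 + 2 a + 2 b$)
$c{\left(C \right)} = \sqrt{C} \left(10 + C + C^{2}\right)$ ($c{\left(C \right)} = \left(C + C^{2} - -10\right) \sqrt{C} = \left(C + C^{2} + 10\right) \sqrt{C} = \left(10 + C + C^{2}\right) \sqrt{C} = \sqrt{C} \left(10 + C + C^{2}\right)$)
$c{\left(-2 \right)} \left(-22\right) U{\left(-8,10 \right)} = \sqrt{-2} \left(10 - 2 + \left(-2\right)^{2}\right) \left(-22\right) \left(-16 + 2 \cdot 10 + 2 \left(-8\right)\right) = i \sqrt{2} \left(10 - 2 + 4\right) \left(-22\right) \left(-16 + 20 - 16\right) = i \sqrt{2} \cdot 12 \left(-22\right) \left(-12\right) = 12 i \sqrt{2} \left(-22\right) \left(-12\right) = - 264 i \sqrt{2} \left(-12\right) = 3168 i \sqrt{2}$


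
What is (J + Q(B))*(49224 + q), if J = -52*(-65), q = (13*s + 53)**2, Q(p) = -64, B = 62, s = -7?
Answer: 168015088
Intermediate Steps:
q = 1444 (q = (13*(-7) + 53)**2 = (-91 + 53)**2 = (-38)**2 = 1444)
J = 3380
(J + Q(B))*(49224 + q) = (3380 - 64)*(49224 + 1444) = 3316*50668 = 168015088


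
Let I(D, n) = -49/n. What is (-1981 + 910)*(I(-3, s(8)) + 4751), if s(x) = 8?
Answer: -40654089/8 ≈ -5.0818e+6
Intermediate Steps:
(-1981 + 910)*(I(-3, s(8)) + 4751) = (-1981 + 910)*(-49/8 + 4751) = -1071*(-49*⅛ + 4751) = -1071*(-49/8 + 4751) = -1071*37959/8 = -40654089/8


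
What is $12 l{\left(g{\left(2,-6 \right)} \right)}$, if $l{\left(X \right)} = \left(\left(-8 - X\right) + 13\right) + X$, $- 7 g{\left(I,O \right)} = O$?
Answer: $60$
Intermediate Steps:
$g{\left(I,O \right)} = - \frac{O}{7}$
$l{\left(X \right)} = 5$ ($l{\left(X \right)} = \left(5 - X\right) + X = 5$)
$12 l{\left(g{\left(2,-6 \right)} \right)} = 12 \cdot 5 = 60$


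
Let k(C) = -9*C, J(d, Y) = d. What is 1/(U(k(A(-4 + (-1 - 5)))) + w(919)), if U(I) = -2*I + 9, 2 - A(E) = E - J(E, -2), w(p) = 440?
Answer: 1/485 ≈ 0.0020619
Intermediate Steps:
A(E) = 2 (A(E) = 2 - (E - E) = 2 - 1*0 = 2 + 0 = 2)
U(I) = 9 - 2*I
1/(U(k(A(-4 + (-1 - 5)))) + w(919)) = 1/((9 - (-18)*2) + 440) = 1/((9 - 2*(-18)) + 440) = 1/((9 + 36) + 440) = 1/(45 + 440) = 1/485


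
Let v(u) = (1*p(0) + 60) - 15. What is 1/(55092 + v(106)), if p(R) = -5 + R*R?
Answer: 1/55132 ≈ 1.8138e-5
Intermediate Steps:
p(R) = -5 + R²
v(u) = 40 (v(u) = (1*(-5 + 0²) + 60) - 15 = (1*(-5 + 0) + 60) - 15 = (1*(-5) + 60) - 15 = (-5 + 60) - 15 = 55 - 15 = 40)
1/(55092 + v(106)) = 1/(55092 + 40) = 1/55132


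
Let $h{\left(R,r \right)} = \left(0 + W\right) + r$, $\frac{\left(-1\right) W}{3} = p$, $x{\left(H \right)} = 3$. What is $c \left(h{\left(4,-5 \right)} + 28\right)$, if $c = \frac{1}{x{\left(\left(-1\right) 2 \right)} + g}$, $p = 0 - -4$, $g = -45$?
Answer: $- \frac{11}{42} \approx -0.2619$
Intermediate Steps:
$p = 4$ ($p = 0 + 4 = 4$)
$W = -12$ ($W = \left(-3\right) 4 = -12$)
$c = - \frac{1}{42}$ ($c = \frac{1}{3 - 45} = \frac{1}{-42} = - \frac{1}{42} \approx -0.02381$)
$h{\left(R,r \right)} = -12 + r$ ($h{\left(R,r \right)} = \left(0 - 12\right) + r = -12 + r$)
$c \left(h{\left(4,-5 \right)} + 28\right) = - \frac{\left(-12 - 5\right) + 28}{42} = - \frac{-17 + 28}{42} = \left(- \frac{1}{42}\right) 11 = - \frac{11}{42}$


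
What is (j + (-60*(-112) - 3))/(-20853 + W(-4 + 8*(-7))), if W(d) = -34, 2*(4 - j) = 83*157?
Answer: -411/41774 ≈ -0.0098387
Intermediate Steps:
j = -13023/2 (j = 4 - 83*157/2 = 4 - 1/2*13031 = 4 - 13031/2 = -13023/2 ≈ -6511.5)
(j + (-60*(-112) - 3))/(-20853 + W(-4 + 8*(-7))) = (-13023/2 + (-60*(-112) - 3))/(-20853 - 34) = (-13023/2 + (6720 - 3))/(-20887) = (-13023/2 + 6717)*(-1/20887) = (411/2)*(-1/20887) = -411/41774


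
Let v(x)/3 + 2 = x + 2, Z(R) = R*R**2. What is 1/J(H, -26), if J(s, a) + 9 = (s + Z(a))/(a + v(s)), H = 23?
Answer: -43/17940 ≈ -0.0023969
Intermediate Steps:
Z(R) = R**3
v(x) = 3*x (v(x) = -6 + 3*(x + 2) = -6 + 3*(2 + x) = -6 + (6 + 3*x) = 3*x)
J(s, a) = -9 + (s + a**3)/(a + 3*s)
1/J(H, -26) = 1/(((-26)**3 - 26*23 - 9*(-26))/(-26 + 3*23)) = 1/((-17576 - 598 + 234)/(-26 + 69)) = 1/(-17940/43) = -43/17940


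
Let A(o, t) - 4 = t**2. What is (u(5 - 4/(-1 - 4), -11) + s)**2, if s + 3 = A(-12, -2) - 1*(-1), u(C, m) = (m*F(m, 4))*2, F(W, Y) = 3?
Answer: 3600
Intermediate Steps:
A(o, t) = 4 + t**2
u(C, m) = 6*m (u(C, m) = (m*3)*2 = (3*m)*2 = 6*m)
s = 6 (s = -3 + ((4 + (-2)**2) - 1*(-1)) = -3 + ((4 + 4) + 1) = -3 + (8 + 1) = -3 + 9 = 6)
(u(5 - 4/(-1 - 4), -11) + s)**2 = (6*(-11) + 6)**2 = (-66 + 6)**2 = (-60)**2 = 3600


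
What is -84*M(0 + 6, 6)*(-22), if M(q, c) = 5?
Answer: 9240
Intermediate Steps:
-84*M(0 + 6, 6)*(-22) = -84*5*(-22) = -420*(-22) = 9240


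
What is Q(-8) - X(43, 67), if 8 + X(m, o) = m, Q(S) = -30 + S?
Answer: -73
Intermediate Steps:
X(m, o) = -8 + m
Q(-8) - X(43, 67) = (-30 - 8) - (-8 + 43) = -38 - 1*35 = -38 - 35 = -73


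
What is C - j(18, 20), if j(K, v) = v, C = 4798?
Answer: 4778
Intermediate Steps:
C - j(18, 20) = 4798 - 1*20 = 4798 - 20 = 4778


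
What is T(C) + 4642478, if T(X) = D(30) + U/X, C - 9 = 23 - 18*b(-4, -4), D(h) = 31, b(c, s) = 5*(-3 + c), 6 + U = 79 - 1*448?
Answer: 3073340583/662 ≈ 4.6425e+6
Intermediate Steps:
U = -375 (U = -6 + (79 - 1*448) = -6 + (79 - 448) = -6 - 369 = -375)
b(c, s) = -15 + 5*c
C = 662 (C = 9 + (23 - 18*(-15 + 5*(-4))) = 9 + (23 - 18*(-15 - 20)) = 9 + (23 - 18*(-35)) = 9 + (23 + 630) = 9 + 653 = 662)
T(X) = 31 - 375/X
T(C) + 4642478 = (31 - 375/662) + 4642478 = 20147/662 + 4642478 = 3073340583/662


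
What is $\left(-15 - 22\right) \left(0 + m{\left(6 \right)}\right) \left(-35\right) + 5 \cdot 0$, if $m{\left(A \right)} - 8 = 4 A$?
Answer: $41440$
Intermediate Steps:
$m{\left(A \right)} = 8 + 4 A$
$\left(-15 - 22\right) \left(0 + m{\left(6 \right)}\right) \left(-35\right) + 5 \cdot 0 = \left(-15 - 22\right) \left(0 + \left(8 + 4 \cdot 6\right)\right) \left(-35\right) + 5 \cdot 0 = - 37 \left(0 + \left(8 + 24\right)\right) \left(-35\right) + 0 = - 37 \left(0 + 32\right) \left(-35\right) + 0 = \left(-37\right) 32 \left(-35\right) + 0 = \left(-1184\right) \left(-35\right) + 0 = 41440 + 0 = 41440$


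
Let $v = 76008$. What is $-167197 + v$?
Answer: $-91189$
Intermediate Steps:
$-167197 + v = -167197 + 76008 = -91189$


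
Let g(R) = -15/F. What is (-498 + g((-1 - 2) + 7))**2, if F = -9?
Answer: 2217121/9 ≈ 2.4635e+5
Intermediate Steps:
g(R) = 5/3 (g(R) = -15/(-9) = -15*(-1/9) = 5/3)
(-498 + g((-1 - 2) + 7))**2 = (-498 + 5/3)**2 = (-1489/3)**2 = 2217121/9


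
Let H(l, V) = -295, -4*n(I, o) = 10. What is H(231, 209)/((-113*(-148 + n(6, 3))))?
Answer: -590/34013 ≈ -0.017346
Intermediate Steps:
n(I, o) = -5/2 (n(I, o) = -1/4*10 = -5/2)
H(231, 209)/((-113*(-148 + n(6, 3)))) = -295*(-1/(113*(-148 - 5/2))) = -295/((-113*(-301/2))) = -295/34013/2 = -295*2/34013 = -590/34013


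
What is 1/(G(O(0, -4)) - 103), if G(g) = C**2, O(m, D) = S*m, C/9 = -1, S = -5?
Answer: -1/22 ≈ -0.045455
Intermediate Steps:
C = -9 (C = 9*(-1) = -9)
O(m, D) = -5*m
G(g) = 81 (G(g) = (-9)**2 = 81)
1/(G(O(0, -4)) - 103) = 1/(81 - 103) = 1/(-22) = -1/22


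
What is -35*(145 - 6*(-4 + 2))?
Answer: -5495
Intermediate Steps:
-35*(145 - 6*(-4 + 2)) = -35*(145 - 6*(-2)) = -35*(145 + 12) = -35*157 = -5495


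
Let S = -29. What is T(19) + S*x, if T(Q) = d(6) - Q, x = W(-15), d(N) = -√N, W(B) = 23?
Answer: -686 - √6 ≈ -688.45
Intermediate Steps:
x = 23
T(Q) = -Q - √6 (T(Q) = -√6 - Q = -Q - √6)
T(19) + S*x = (-1*19 - √6) - 29*23 = (-19 - √6) - 667 = -686 - √6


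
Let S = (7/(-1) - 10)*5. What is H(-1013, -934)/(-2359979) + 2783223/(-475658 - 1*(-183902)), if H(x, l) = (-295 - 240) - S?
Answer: -2189405514039/229512677708 ≈ -9.5394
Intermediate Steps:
S = -85 (S = (7*(-1) - 10)*5 = (-7 - 10)*5 = -17*5 = -85)
H(x, l) = -450 (H(x, l) = (-295 - 240) - 1*(-85) = -535 + 85 = -450)
H(-1013, -934)/(-2359979) + 2783223/(-475658 - 1*(-183902)) = -450/(-2359979) + 2783223/(-475658 - 1*(-183902)) = -450*(-1/2359979) + 2783223/(-475658 + 183902) = 450/2359979 + 2783223/(-291756) = 450/2359979 + 2783223*(-1/291756) = 450/2359979 - 927741/97252 = -2189405514039/229512677708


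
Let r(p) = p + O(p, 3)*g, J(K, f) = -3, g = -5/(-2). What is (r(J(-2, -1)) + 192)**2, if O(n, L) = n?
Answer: 131769/4 ≈ 32942.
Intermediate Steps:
g = 5/2 (g = -5*(-1/2) = 5/2 ≈ 2.5000)
r(p) = 7*p/2 (r(p) = p + p*(5/2) = p + 5*p/2 = 7*p/2)
(r(J(-2, -1)) + 192)**2 = ((7/2)*(-3) + 192)**2 = (-21/2 + 192)**2 = (363/2)**2 = 131769/4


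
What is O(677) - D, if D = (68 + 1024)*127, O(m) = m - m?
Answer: -138684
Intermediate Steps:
O(m) = 0
D = 138684 (D = 1092*127 = 138684)
O(677) - D = 0 - 1*138684 = 0 - 138684 = -138684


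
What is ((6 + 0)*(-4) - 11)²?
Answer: 1225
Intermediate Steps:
((6 + 0)*(-4) - 11)² = (6*(-4) - 11)² = (-24 - 11)² = (-35)² = 1225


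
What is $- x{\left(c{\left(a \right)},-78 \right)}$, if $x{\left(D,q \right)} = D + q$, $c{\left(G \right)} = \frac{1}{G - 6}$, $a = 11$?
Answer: $\frac{389}{5} \approx 77.8$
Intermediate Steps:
$c{\left(G \right)} = \frac{1}{-6 + G}$
$- x{\left(c{\left(a \right)},-78 \right)} = - (\frac{1}{-6 + 11} - 78) = - (\frac{1}{5} - 78) = \left(-1\right) \left(- \frac{389}{5}\right) = \frac{389}{5}$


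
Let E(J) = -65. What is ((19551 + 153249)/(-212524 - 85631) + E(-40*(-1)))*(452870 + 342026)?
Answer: -1036166808400/19877 ≈ -5.2129e+7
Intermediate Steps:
((19551 + 153249)/(-212524 - 85631) + E(-40*(-1)))*(452870 + 342026) = ((19551 + 153249)/(-212524 - 85631) - 65)*(452870 + 342026) = (172800/(-298155) - 65)*794896 = (172800*(-1/298155) - 65)*794896 = (-11520/19877 - 65)*794896 = -1303525/19877*794896 = -1036166808400/19877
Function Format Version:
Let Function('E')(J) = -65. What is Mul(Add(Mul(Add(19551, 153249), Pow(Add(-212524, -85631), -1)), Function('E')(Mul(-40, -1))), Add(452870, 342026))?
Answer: Rational(-1036166808400, 19877) ≈ -5.2129e+7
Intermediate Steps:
Mul(Add(Mul(Add(19551, 153249), Pow(Add(-212524, -85631), -1)), Function('E')(Mul(-40, -1))), Add(452870, 342026)) = Mul(Add(Mul(Add(19551, 153249), Pow(Add(-212524, -85631), -1)), -65), Add(452870, 342026)) = Mul(Add(Mul(172800, Pow(-298155, -1)), -65), 794896) = Mul(Add(Mul(172800, Rational(-1, 298155)), -65), 794896) = Mul(Add(Rational(-11520, 19877), -65), 794896) = Mul(Rational(-1303525, 19877), 794896) = Rational(-1036166808400, 19877)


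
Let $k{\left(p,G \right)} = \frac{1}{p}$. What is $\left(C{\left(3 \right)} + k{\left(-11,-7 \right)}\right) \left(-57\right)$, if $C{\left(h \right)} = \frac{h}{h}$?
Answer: $- \frac{570}{11} \approx -51.818$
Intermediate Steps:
$C{\left(h \right)} = 1$
$\left(C{\left(3 \right)} + k{\left(-11,-7 \right)}\right) \left(-57\right) = \left(1 + \frac{1}{-11}\right) \left(-57\right) = \left(1 - \frac{1}{11}\right) \left(-57\right) = \frac{10}{11} \left(-57\right) = - \frac{570}{11}$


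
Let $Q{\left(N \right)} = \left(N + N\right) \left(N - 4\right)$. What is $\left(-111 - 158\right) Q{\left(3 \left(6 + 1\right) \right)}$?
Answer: $-192066$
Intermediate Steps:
$Q{\left(N \right)} = 2 N \left(-4 + N\right)$
$\left(-111 - 158\right) Q{\left(3 \left(6 + 1\right) \right)} = \left(-111 - 158\right) 2 \cdot 3 \left(6 + 1\right) \left(-4 + 3 \left(6 + 1\right)\right) = - 269 \cdot 2 \cdot 3 \cdot 7 \left(-4 + 3 \cdot 7\right) = - 269 \cdot 2 \cdot 21 \left(-4 + 21\right) = - 269 \cdot 2 \cdot 21 \cdot 17 = \left(-269\right) 714 = -192066$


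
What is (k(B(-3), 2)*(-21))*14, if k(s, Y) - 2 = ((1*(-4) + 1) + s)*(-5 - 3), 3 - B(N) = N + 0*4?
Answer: 6468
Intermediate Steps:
B(N) = 3 - N (B(N) = 3 - (N + 0*4) = 3 - (N + 0) = 3 - N)
k(s, Y) = 26 - 8*s (k(s, Y) = 2 + ((1*(-4) + 1) + s)*(-5 - 3) = 2 + ((-4 + 1) + s)*(-8) = 2 + (-3 + s)*(-8) = 2 + (24 - 8*s) = 26 - 8*s)
(k(B(-3), 2)*(-21))*14 = ((26 - 8*(3 - 1*(-3)))*(-21))*14 = ((26 - 8*(3 + 3))*(-21))*14 = ((26 - 8*6)*(-21))*14 = ((26 - 48)*(-21))*14 = -22*(-21)*14 = 462*14 = 6468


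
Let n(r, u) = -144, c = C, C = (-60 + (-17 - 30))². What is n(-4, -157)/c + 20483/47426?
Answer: 227680523/542980274 ≈ 0.41932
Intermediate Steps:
C = 11449 (C = (-60 - 47)² = (-107)² = 11449)
c = 11449
n(-4, -157)/c + 20483/47426 = -144/11449 + 20483/47426 = 227680523/542980274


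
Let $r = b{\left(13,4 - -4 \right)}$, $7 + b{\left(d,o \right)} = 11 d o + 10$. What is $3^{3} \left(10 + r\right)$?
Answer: $31239$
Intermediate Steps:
$b{\left(d,o \right)} = 3 + 11 d o$ ($b{\left(d,o \right)} = -7 + \left(11 d o + 10\right) = -7 + \left(10 + 11 d o\right) = 3 + 11 d o$)
$r = 1147$ ($r = 3 + 11 \cdot 13 \left(4 - -4\right) = 3 + 11 \cdot 13 \left(4 + 4\right) = 3 + 11 \cdot 13 \cdot 8 = 3 + 1144 = 1147$)
$3^{3} \left(10 + r\right) = 3^{3} \left(10 + 1147\right) = 27 \cdot 1157 = 31239$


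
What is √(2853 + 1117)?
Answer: √3970 ≈ 63.008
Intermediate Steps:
√(2853 + 1117) = √3970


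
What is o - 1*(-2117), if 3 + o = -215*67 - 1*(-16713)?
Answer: 4422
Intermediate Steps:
o = 2305 (o = -3 + (-215*67 - 1*(-16713)) = -3 + (-14405 + 16713) = -3 + 2308 = 2305)
o - 1*(-2117) = 2305 - 1*(-2117) = 2305 + 2117 = 4422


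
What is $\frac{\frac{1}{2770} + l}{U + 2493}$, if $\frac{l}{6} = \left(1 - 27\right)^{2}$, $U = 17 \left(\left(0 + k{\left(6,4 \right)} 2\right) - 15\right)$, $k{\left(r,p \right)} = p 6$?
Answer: $\frac{11235121}{8459580} \approx 1.3281$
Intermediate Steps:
$k{\left(r,p \right)} = 6 p$
$U = 561$ ($U = 17 \left(\left(0 + 6 \cdot 4 \cdot 2\right) - 15\right) = 17 \left(\left(0 + 24 \cdot 2\right) - 15\right) = 17 \left(\left(0 + 48\right) - 15\right) = 17 \left(48 - 15\right) = 17 \cdot 33 = 561$)
$l = 4056$ ($l = 6 \left(1 - 27\right)^{2} = 6 \left(-26\right)^{2} = 6 \cdot 676 = 4056$)
$\frac{\frac{1}{2770} + l}{U + 2493} = \frac{\frac{1}{2770} + 4056}{561 + 2493} = \frac{\frac{1}{2770} + 4056}{3054} = \frac{11235121}{2770} \cdot \frac{1}{3054} = \frac{11235121}{8459580}$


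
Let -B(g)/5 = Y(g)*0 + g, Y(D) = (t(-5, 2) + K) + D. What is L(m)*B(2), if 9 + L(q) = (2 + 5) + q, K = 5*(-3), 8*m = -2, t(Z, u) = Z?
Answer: 45/2 ≈ 22.500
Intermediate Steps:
m = -¼ (m = (⅛)*(-2) = -¼ ≈ -0.25000)
K = -15
Y(D) = -20 + D (Y(D) = (-5 - 15) + D = -20 + D)
L(q) = -2 + q (L(q) = -9 + ((2 + 5) + q) = -9 + (7 + q) = -2 + q)
B(g) = -5*g (B(g) = -5*((-20 + g)*0 + g) = -5*(0 + g) = -5*g)
L(m)*B(2) = (-2 - ¼)*(-5*2) = -9/4*(-10) = 45/2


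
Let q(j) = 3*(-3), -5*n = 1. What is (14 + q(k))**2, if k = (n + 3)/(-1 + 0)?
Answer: 25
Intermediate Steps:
n = -1/5 (n = -1/5*1 = -1/5 ≈ -0.20000)
k = -14/5 (k = (-1/5 + 3)/(-1 + 0) = (14/5)/(-1) = (14/5)*(-1) = -14/5 ≈ -2.8000)
q(j) = -9
(14 + q(k))**2 = (14 - 9)**2 = 5**2 = 25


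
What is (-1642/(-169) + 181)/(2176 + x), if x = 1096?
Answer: 32231/552968 ≈ 0.058287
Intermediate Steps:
(-1642/(-169) + 181)/(2176 + x) = (-1642/(-169) + 181)/(2176 + 1096) = (-1642*(-1/169) + 181)/3272 = (1642/169 + 181)*(1/3272) = (32231/169)*(1/3272) = 32231/552968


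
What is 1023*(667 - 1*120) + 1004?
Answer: 560585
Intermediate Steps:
1023*(667 - 1*120) + 1004 = 1023*(667 - 120) + 1004 = 1023*547 + 1004 = 559581 + 1004 = 560585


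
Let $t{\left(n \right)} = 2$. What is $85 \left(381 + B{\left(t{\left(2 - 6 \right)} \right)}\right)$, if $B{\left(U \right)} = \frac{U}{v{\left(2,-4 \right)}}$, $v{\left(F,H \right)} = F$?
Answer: $32470$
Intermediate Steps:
$B{\left(U \right)} = \frac{U}{2}$
$85 \left(381 + B{\left(t{\left(2 - 6 \right)} \right)}\right) = 85 \left(381 + \frac{1}{2} \cdot 2\right) = 85 \left(381 + 1\right) = 85 \cdot 382 = 32470$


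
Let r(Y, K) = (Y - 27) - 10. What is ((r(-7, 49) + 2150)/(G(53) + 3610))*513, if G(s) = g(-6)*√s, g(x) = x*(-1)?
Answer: 975041145/3257548 - 1620567*√53/3257548 ≈ 295.70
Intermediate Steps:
r(Y, K) = -37 + Y (r(Y, K) = (-27 + Y) - 10 = -37 + Y)
g(x) = -x
G(s) = 6*√s (G(s) = (-1*(-6))*√s = 6*√s)
((r(-7, 49) + 2150)/(G(53) + 3610))*513 = (((-37 - 7) + 2150)/(6*√53 + 3610))*513 = ((-44 + 2150)/(3610 + 6*√53))*513 = (2106/(3610 + 6*√53))*513 = 1080378/(3610 + 6*√53)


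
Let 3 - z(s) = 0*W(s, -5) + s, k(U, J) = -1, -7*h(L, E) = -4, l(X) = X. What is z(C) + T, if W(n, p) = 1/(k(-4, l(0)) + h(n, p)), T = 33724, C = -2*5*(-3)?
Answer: 33697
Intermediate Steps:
C = 30 (C = -10*(-3) = 30)
h(L, E) = 4/7 (h(L, E) = -1/7*(-4) = 4/7)
W(n, p) = -7/3 (W(n, p) = 1/(-1 + 4/7) = 1/(-3/7) = -7/3)
z(s) = 3 - s (z(s) = 3 - (0*(-7/3) + s) = 3 - (0 + s) = 3 - s)
z(C) + T = (3 - 1*30) + 33724 = (3 - 30) + 33724 = -27 + 33724 = 33697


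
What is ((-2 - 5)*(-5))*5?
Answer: 175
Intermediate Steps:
((-2 - 5)*(-5))*5 = -7*(-5)*5 = 35*5 = 175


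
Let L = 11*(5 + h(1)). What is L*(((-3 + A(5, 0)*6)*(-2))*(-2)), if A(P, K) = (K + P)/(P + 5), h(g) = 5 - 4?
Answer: 0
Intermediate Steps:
h(g) = 1
A(P, K) = (K + P)/(5 + P)
L = 66 (L = 11*(5 + 1) = 11*6 = 66)
L*(((-3 + A(5, 0)*6)*(-2))*(-2)) = 66*(((-3 + ((0 + 5)/(5 + 5))*6)*(-2))*(-2)) = 66*(((-3 + (5/10)*6)*(-2))*(-2)) = 66*(((-3 + ((⅒)*5)*6)*(-2))*(-2)) = 66*(((-3 + (½)*6)*(-2))*(-2)) = 66*(((-3 + 3)*(-2))*(-2)) = 66*((0*(-2))*(-2)) = 66*(0*(-2)) = 66*0 = 0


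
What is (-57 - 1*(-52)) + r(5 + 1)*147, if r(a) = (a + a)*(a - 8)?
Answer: -3533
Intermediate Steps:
r(a) = 2*a*(-8 + a) (r(a) = (2*a)*(-8 + a) = 2*a*(-8 + a))
(-57 - 1*(-52)) + r(5 + 1)*147 = (-57 - 1*(-52)) + (2*(5 + 1)*(-8 + (5 + 1)))*147 = (-57 + 52) + (2*6*(-8 + 6))*147 = -5 + (2*6*(-2))*147 = -5 - 24*147 = -5 - 3528 = -3533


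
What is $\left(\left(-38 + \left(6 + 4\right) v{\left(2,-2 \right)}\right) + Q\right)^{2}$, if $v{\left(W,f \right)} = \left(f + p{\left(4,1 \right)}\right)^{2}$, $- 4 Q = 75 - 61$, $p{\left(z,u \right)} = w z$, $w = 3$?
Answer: $\frac{3674889}{4} \approx 9.1872 \cdot 10^{5}$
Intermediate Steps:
$p{\left(z,u \right)} = 3 z$
$Q = - \frac{7}{2}$ ($Q = - \frac{75 - 61}{4} = \left(- \frac{1}{4}\right) 14 = - \frac{7}{2} \approx -3.5$)
$v{\left(W,f \right)} = \left(12 + f\right)^{2}$ ($v{\left(W,f \right)} = \left(f + 3 \cdot 4\right)^{2} = \left(f + 12\right)^{2} = \left(12 + f\right)^{2}$)
$\left(\left(-38 + \left(6 + 4\right) v{\left(2,-2 \right)}\right) + Q\right)^{2} = \left(\left(-38 + \left(6 + 4\right) \left(12 - 2\right)^{2}\right) - \frac{7}{2}\right)^{2} = \left(\left(-38 + 10 \cdot 10^{2}\right) - \frac{7}{2}\right)^{2} = \left(\left(-38 + 10 \cdot 100\right) - \frac{7}{2}\right)^{2} = \left(\left(-38 + 1000\right) - \frac{7}{2}\right)^{2} = \left(962 - \frac{7}{2}\right)^{2} = \left(\frac{1917}{2}\right)^{2} = \frac{3674889}{4}$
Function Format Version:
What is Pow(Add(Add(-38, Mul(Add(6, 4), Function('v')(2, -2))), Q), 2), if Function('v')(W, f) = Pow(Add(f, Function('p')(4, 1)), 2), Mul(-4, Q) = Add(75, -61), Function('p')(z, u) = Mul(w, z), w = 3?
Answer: Rational(3674889, 4) ≈ 9.1872e+5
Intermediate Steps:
Function('p')(z, u) = Mul(3, z)
Q = Rational(-7, 2) (Q = Mul(Rational(-1, 4), Add(75, -61)) = Mul(Rational(-1, 4), 14) = Rational(-7, 2) ≈ -3.5000)
Function('v')(W, f) = Pow(Add(12, f), 2) (Function('v')(W, f) = Pow(Add(f, Mul(3, 4)), 2) = Pow(Add(f, 12), 2) = Pow(Add(12, f), 2))
Pow(Add(Add(-38, Mul(Add(6, 4), Function('v')(2, -2))), Q), 2) = Pow(Add(Add(-38, Mul(Add(6, 4), Pow(Add(12, -2), 2))), Rational(-7, 2)), 2) = Pow(Add(Add(-38, Mul(10, Pow(10, 2))), Rational(-7, 2)), 2) = Pow(Add(Add(-38, Mul(10, 100)), Rational(-7, 2)), 2) = Pow(Add(Add(-38, 1000), Rational(-7, 2)), 2) = Pow(Add(962, Rational(-7, 2)), 2) = Pow(Rational(1917, 2), 2) = Rational(3674889, 4)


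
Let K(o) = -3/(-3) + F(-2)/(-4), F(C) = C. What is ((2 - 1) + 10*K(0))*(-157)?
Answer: -2512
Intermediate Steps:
K(o) = 3/2 (K(o) = -3/(-3) - 2/(-4) = -3*(-1/3) - 2*(-1/4) = 1 + 1/2 = 3/2)
((2 - 1) + 10*K(0))*(-157) = ((2 - 1) + 10*(3/2))*(-157) = (1 + 15)*(-157) = 16*(-157) = -2512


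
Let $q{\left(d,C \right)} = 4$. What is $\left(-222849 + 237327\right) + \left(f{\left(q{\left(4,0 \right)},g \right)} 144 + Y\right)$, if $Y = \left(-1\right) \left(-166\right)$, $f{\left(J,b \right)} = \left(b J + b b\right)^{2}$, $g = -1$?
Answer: $15940$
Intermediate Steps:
$f{\left(J,b \right)} = \left(b^{2} + J b\right)^{2}$ ($f{\left(J,b \right)} = \left(J b + b^{2}\right)^{2} = \left(b^{2} + J b\right)^{2}$)
$Y = 166$
$\left(-222849 + 237327\right) + \left(f{\left(q{\left(4,0 \right)},g \right)} 144 + Y\right) = \left(-222849 + 237327\right) + \left(\left(-1\right)^{2} \left(4 - 1\right)^{2} \cdot 144 + 166\right) = 14478 + \left(1 \cdot 3^{2} \cdot 144 + 166\right) = 14478 + \left(1 \cdot 9 \cdot 144 + 166\right) = 14478 + \left(9 \cdot 144 + 166\right) = 14478 + \left(1296 + 166\right) = 14478 + 1462 = 15940$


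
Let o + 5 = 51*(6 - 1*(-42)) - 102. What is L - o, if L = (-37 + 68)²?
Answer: -1380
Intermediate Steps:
o = 2341 (o = -5 + (51*(6 - 1*(-42)) - 102) = -5 + (51*(6 + 42) - 102) = -5 + (51*48 - 102) = -5 + (2448 - 102) = -5 + 2346 = 2341)
L = 961 (L = 31² = 961)
L - o = 961 - 1*2341 = 961 - 2341 = -1380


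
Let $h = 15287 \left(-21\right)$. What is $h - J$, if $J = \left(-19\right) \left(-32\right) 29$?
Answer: $-338659$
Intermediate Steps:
$J = 17632$ ($J = 608 \cdot 29 = 17632$)
$h = -321027$
$h - J = -321027 - 17632 = -338659$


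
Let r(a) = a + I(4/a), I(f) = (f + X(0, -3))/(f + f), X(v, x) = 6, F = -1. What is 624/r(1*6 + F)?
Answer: 2496/37 ≈ 67.459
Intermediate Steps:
I(f) = (6 + f)/(2*f) (I(f) = (f + 6)/(f + f) = (6 + f)/((2*f)) = (6 + f)*(1/(2*f)) = (6 + f)/(2*f))
r(a) = a + a*(6 + 4/a)/8 (r(a) = a + (6 + 4/a)/(2*((4/a))) = a + (a/4)*(6 + 4/a)/2 = a + a*(6 + 4/a)/8)
624/r(1*6 + F) = 624/(½ + 7*(1*6 - 1)/4) = 624/(½ + 7*(6 - 1)/4) = 624/(½ + (7/4)*5) = 624/(½ + 35/4) = 624/(37/4) = 624*(4/37) = 2496/37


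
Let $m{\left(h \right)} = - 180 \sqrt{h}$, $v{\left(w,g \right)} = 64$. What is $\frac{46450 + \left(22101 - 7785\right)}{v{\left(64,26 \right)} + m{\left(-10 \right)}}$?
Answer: $\frac{121532}{10253} + \frac{1367235 i \sqrt{10}}{41012} \approx 11.853 + 105.42 i$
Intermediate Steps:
$\frac{46450 + \left(22101 - 7785\right)}{v{\left(64,26 \right)} + m{\left(-10 \right)}} = \frac{46450 + \left(22101 - 7785\right)}{64 - 180 \sqrt{-10}} = \frac{46450 + \left(22101 - 7785\right)}{64 - 180 i \sqrt{10}} = \frac{46450 + 14316}{64 - 180 i \sqrt{10}} = \frac{60766}{64 - 180 i \sqrt{10}}$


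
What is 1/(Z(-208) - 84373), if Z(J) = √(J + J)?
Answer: -84373/7118803545 - 4*I*√26/7118803545 ≈ -1.1852e-5 - 2.8651e-9*I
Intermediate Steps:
Z(J) = √2*√J (Z(J) = √(2*J) = √2*√J)
1/(Z(-208) - 84373) = 1/(√2*√(-208) - 84373) = 1/(√2*(4*I*√13) - 84373) = 1/(4*I*√26 - 84373) = 1/(-84373 + 4*I*√26)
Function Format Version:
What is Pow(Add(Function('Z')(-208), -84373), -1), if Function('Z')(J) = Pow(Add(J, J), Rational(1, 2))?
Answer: Add(Rational(-84373, 7118803545), Mul(Rational(-4, 7118803545), I, Pow(26, Rational(1, 2)))) ≈ Add(-1.1852e-5, Mul(-2.8651e-9, I))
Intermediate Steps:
Function('Z')(J) = Mul(Pow(2, Rational(1, 2)), Pow(J, Rational(1, 2))) (Function('Z')(J) = Pow(Mul(2, J), Rational(1, 2)) = Mul(Pow(2, Rational(1, 2)), Pow(J, Rational(1, 2))))
Pow(Add(Function('Z')(-208), -84373), -1) = Pow(Add(Mul(Pow(2, Rational(1, 2)), Pow(-208, Rational(1, 2))), -84373), -1) = Pow(Add(Mul(Pow(2, Rational(1, 2)), Mul(4, I, Pow(13, Rational(1, 2)))), -84373), -1) = Pow(Add(Mul(4, I, Pow(26, Rational(1, 2))), -84373), -1) = Pow(Add(-84373, Mul(4, I, Pow(26, Rational(1, 2)))), -1)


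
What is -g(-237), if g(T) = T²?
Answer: -56169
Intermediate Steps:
-g(-237) = -1*(-237)² = -1*56169 = -56169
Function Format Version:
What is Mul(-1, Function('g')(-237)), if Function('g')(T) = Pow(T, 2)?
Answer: -56169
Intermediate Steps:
Mul(-1, Function('g')(-237)) = Mul(-1, Pow(-237, 2)) = Mul(-1, 56169) = -56169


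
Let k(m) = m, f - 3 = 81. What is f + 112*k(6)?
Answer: 756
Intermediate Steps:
f = 84 (f = 3 + 81 = 84)
f + 112*k(6) = 84 + 112*6 = 84 + 672 = 756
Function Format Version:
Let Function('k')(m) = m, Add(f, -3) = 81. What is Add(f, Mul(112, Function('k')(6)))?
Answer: 756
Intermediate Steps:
f = 84 (f = Add(3, 81) = 84)
Add(f, Mul(112, Function('k')(6))) = Add(84, Mul(112, 6)) = Add(84, 672) = 756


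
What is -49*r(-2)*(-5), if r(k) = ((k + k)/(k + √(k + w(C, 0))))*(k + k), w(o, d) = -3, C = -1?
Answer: -7840/9 - 3920*I*√5/9 ≈ -871.11 - 973.93*I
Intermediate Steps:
r(k) = 4*k²/(k + √(-3 + k)) (r(k) = ((k + k)/(k + √(k - 3)))*(k + k) = ((2*k)/(k + √(-3 + k)))*(2*k) = (2*k/(k + √(-3 + k)))*(2*k) = 4*k²/(k + √(-3 + k)))
-49*r(-2)*(-5) = -49*4*(-2)²/(-2 + √(-3 - 2))*(-5) = -49*4*4/(-2 + √(-5))*(-5) = -49*4*4/(-2 + I*√5)*(-5) = -49*16/(-2 + I*√5)*(-5) = -(-3920)/(-2 + I*√5) = 3920/(-2 + I*√5)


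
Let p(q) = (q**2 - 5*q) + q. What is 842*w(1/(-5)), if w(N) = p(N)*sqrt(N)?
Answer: 17682*I*sqrt(5)/125 ≈ 316.31*I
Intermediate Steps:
p(q) = q**2 - 4*q
w(N) = N**(3/2)*(-4 + N) (w(N) = (N*(-4 + N))*sqrt(N) = N**(3/2)*(-4 + N))
842*w(1/(-5)) = 842*((1/(-5))**(3/2)*(-4 + 1/(-5))) = 842*((-1/5)**(3/2)*(-4 - 1/5)) = 842*(-I*sqrt(5)/25*(-21/5)) = 842*(21*I*sqrt(5)/125) = 17682*I*sqrt(5)/125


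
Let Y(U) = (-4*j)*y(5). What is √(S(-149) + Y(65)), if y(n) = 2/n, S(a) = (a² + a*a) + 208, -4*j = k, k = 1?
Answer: 2*√278815/5 ≈ 211.21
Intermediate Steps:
j = -¼ (j = -¼*1 = -¼ ≈ -0.25000)
S(a) = 208 + 2*a² (S(a) = (a² + a²) + 208 = 2*a² + 208 = 208 + 2*a²)
Y(U) = ⅖ (Y(U) = (-4*(-¼))*(2/5) = 1*(2*(⅕)) = 1*(⅖) = ⅖)
√(S(-149) + Y(65)) = √((208 + 2*(-149)²) + ⅖) = √((208 + 2*22201) + ⅖) = √((208 + 44402) + ⅖) = √(44610 + ⅖) = √(223052/5) = 2*√278815/5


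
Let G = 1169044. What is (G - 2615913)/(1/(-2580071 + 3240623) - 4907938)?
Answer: 955732211688/3241948261775 ≈ 0.29480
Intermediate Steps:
(G - 2615913)/(1/(-2580071 + 3240623) - 4907938) = (1169044 - 2615913)/(1/(-2580071 + 3240623) - 4907938) = -1446869/(1/660552 - 4907938) = -1446869/(-3241948261775/660552) = -1446869*(-660552/3241948261775) = 955732211688/3241948261775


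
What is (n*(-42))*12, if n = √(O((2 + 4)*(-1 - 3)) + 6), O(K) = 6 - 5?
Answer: -504*√7 ≈ -1333.5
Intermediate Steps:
O(K) = 1
n = √7 (n = √(1 + 6) = √7 ≈ 2.6458)
(n*(-42))*12 = (√7*(-42))*12 = -42*√7*12 = -504*√7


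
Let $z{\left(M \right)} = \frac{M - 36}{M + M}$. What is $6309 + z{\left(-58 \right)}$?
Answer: $\frac{365969}{58} \approx 6309.8$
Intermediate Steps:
$z{\left(M \right)} = \frac{-36 + M}{2 M}$
$6309 + z{\left(-58 \right)} = 6309 + \frac{-36 - 58}{2 \left(-58\right)} = 6309 + \frac{1}{2} \left(- \frac{1}{58}\right) \left(-94\right) = 6309 + \frac{47}{58} = \frac{365969}{58}$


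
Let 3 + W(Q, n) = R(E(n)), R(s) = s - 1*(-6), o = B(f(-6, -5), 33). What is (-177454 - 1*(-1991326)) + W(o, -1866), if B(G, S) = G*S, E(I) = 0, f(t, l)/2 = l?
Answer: 1813875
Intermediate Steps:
f(t, l) = 2*l
o = -330 (o = (2*(-5))*33 = -10*33 = -330)
R(s) = 6 + s (R(s) = s + 6 = 6 + s)
W(Q, n) = 3 (W(Q, n) = -3 + (6 + 0) = -3 + 6 = 3)
(-177454 - 1*(-1991326)) + W(o, -1866) = (-177454 - 1*(-1991326)) + 3 = (-177454 + 1991326) + 3 = 1813872 + 3 = 1813875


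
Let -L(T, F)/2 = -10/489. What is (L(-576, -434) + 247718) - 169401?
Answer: 38297033/489 ≈ 78317.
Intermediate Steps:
L(T, F) = 20/489 (L(T, F) = -(-20)/489 = -2*(-10/489) = 20/489)
(L(-576, -434) + 247718) - 169401 = (20/489 + 247718) - 169401 = 121134122/489 - 169401 = 38297033/489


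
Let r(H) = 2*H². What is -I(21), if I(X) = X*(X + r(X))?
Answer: -18963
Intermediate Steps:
I(X) = X*(X + 2*X²)
-I(21) = -21²*(1 + 2*21) = -441*(1 + 42) = -441*43 = -1*18963 = -18963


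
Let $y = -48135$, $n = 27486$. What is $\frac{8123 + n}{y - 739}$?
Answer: $- \frac{5087}{6982} \approx -0.72859$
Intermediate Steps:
$\frac{8123 + n}{y - 739} = \frac{8123 + 27486}{-48135 - 739} = \frac{35609}{-48874} = 35609 \left(- \frac{1}{48874}\right) = - \frac{5087}{6982}$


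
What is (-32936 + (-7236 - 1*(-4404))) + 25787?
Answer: -9981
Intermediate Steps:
(-32936 + (-7236 - 1*(-4404))) + 25787 = (-32936 + (-7236 + 4404)) + 25787 = (-32936 - 2832) + 25787 = -35768 + 25787 = -9981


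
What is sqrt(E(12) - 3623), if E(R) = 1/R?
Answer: 5*I*sqrt(5217)/6 ≈ 60.191*I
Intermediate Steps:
sqrt(E(12) - 3623) = sqrt(1/12 - 3623) = sqrt(-43475/12) = 5*I*sqrt(5217)/6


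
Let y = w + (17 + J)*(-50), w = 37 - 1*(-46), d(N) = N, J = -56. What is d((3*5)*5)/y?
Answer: 75/2033 ≈ 0.036891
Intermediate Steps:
w = 83 (w = 37 + 46 = 83)
y = 2033 (y = 83 + (17 - 56)*(-50) = 83 - 39*(-50) = 83 + 1950 = 2033)
d((3*5)*5)/y = ((3*5)*5)/2033 = (15*5)*(1/2033) = 75*(1/2033) = 75/2033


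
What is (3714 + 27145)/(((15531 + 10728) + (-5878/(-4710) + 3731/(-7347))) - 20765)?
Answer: 177976042305/31690336906 ≈ 5.6161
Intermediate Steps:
(3714 + 27145)/(((15531 + 10728) + (-5878/(-4710) + 3731/(-7347))) - 20765) = 30859/((26259 + (-5878*(-1/4710) + 3731*(-1/7347))) - 20765) = 30859/((26259 + (2939/2355 - 3731/7347)) - 20765) = 30859/((26259 + 4268776/5767395) - 20765) = 30859/(151450294081/5767395 - 20765) = 30859/(31690336906/5767395) = 30859*(5767395/31690336906) = 177976042305/31690336906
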